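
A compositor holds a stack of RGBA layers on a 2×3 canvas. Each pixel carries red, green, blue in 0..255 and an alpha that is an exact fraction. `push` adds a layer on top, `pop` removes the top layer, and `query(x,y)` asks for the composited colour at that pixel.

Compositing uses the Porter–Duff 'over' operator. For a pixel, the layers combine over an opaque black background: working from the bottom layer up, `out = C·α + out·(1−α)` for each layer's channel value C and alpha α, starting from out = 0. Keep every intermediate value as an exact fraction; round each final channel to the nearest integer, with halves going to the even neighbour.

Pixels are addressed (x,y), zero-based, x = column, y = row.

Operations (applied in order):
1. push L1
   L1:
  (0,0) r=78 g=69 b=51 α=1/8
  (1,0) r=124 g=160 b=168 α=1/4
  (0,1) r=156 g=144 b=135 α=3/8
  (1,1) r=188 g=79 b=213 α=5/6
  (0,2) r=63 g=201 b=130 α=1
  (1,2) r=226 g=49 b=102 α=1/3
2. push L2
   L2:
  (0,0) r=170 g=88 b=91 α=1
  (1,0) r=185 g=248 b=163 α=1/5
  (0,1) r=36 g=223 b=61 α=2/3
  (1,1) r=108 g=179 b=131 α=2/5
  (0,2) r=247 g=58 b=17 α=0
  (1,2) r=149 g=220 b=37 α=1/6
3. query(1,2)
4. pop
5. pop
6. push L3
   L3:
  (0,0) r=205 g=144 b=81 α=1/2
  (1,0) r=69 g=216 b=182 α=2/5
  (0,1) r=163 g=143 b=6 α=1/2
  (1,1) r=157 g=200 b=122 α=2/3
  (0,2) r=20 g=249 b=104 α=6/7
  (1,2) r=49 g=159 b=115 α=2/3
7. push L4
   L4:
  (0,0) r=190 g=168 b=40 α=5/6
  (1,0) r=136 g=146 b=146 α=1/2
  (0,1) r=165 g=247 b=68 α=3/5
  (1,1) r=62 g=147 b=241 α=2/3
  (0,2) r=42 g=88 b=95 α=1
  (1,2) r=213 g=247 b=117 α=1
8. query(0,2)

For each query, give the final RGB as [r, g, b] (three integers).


query (1,2) [L1,L2] — begin 0,0,0
L1 α=1/3: [226/3, 49/3, 34]
L2 α=1/6: [1577/18, 905/18, 69/2]
rounded: [88, 50, 34]

(0,2) stack=L3,L4; from [0,0,0]:
L3 α=6/7: [120/7, 1494/7, 624/7]
L4 α=1: [42, 88, 95]
rounded: [42, 88, 95]


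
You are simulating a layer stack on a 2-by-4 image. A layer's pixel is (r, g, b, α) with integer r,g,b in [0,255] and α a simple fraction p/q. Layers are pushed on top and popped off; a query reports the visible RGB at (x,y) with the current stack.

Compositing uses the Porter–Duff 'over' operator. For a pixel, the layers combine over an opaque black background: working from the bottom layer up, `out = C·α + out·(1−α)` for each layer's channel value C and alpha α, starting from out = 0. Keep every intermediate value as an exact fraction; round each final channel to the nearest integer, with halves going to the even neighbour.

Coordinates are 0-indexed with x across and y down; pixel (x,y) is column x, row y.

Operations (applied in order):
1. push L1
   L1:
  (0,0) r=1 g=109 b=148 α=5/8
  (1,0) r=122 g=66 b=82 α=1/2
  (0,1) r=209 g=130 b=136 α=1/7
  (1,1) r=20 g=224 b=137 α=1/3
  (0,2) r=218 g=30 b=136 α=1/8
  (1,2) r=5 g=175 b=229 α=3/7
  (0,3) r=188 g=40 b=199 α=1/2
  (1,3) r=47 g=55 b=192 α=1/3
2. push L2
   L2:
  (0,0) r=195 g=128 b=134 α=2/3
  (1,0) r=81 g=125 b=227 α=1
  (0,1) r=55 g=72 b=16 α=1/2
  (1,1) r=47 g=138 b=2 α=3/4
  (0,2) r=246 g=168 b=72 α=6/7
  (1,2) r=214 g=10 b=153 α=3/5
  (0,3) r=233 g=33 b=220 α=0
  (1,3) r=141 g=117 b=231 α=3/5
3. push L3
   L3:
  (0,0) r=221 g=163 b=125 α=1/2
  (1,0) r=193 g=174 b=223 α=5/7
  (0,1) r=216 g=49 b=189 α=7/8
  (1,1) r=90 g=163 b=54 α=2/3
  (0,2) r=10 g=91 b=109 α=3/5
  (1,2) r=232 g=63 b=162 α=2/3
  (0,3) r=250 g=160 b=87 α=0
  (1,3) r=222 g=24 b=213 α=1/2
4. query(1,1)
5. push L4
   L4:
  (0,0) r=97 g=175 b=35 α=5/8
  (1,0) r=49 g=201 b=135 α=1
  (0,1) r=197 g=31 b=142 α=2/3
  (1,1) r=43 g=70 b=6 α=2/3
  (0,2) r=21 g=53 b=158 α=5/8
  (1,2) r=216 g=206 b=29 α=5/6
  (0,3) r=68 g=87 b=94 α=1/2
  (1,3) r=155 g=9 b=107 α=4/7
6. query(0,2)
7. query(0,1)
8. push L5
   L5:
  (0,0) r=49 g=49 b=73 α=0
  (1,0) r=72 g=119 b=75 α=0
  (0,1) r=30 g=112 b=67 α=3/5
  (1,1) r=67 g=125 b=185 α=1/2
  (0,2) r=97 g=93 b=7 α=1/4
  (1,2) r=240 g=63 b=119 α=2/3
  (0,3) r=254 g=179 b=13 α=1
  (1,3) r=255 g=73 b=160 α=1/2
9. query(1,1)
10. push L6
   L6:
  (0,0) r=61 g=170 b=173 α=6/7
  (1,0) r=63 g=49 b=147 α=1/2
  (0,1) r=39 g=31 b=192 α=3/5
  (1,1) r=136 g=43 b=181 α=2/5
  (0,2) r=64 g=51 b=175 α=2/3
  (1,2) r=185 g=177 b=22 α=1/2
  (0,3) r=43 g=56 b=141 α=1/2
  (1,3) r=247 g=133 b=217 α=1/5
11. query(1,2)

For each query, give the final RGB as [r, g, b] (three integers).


(1,1) stack=L1,L2,L3; from [0,0,0]:
L1 α=1/3: [20/3, 224/3, 137/3]
L2 α=3/4: [443/12, 733/6, 155/12]
L3 α=2/3: [2603/36, 2689/18, 1451/36]
rounded: [72, 149, 40]

at x=0,y=2 over L1,L2,L3,L4:
L1 α=1/8: [109/4, 15/4, 17]
L2 α=6/7: [859/4, 4047/28, 449/7]
L3 α=3/5: [919/10, 7869/70, 3187/35]
L4 α=5/8: [3807/80, 42157/560, 37211/280]
= [48, 75, 133]

(0,1) stack=L1,L2,L3,L4; from [0,0,0]:
after L1 α=1/7: [209/7, 130/7, 136/7]
after L2 α=1/2: [297/7, 317/7, 124/7]
after L3 α=7/8: [10881/56, 1359/28, 9385/56]
after L4 α=2/3: [32945/168, 3095/84, 25289/168]
= [196, 37, 151]

(1,1) stack=L1,L2,L3,L4,L5; from [0,0,0]:
after L1 α=1/3: [20/3, 224/3, 137/3]
after L2 α=3/4: [443/12, 733/6, 155/12]
after L3 α=2/3: [2603/36, 2689/18, 1451/36]
after L4 α=2/3: [5699/108, 5209/54, 1883/108]
after L5 α=1/2: [12935/216, 11959/108, 21863/216]
rounded: [60, 111, 101]

query (1,2) [L1,L2,L3,L4,L5,L6] — begin 0,0,0
+L1 (α=3/7) → [15/7, 75, 687/7]
+L2 (α=3/5) → [4524/35, 36, 4587/35]
+L3 (α=2/3) → [20764/105, 54, 5309/35]
+L4 (α=5/6) → [67082/315, 542/3, 5192/105]
+L5 (α=2/3) → [218282/945, 920/9, 30182/315]
+L6 (α=1/2) → [393107/1890, 2513/18, 18556/315]
rounded: [208, 140, 59]


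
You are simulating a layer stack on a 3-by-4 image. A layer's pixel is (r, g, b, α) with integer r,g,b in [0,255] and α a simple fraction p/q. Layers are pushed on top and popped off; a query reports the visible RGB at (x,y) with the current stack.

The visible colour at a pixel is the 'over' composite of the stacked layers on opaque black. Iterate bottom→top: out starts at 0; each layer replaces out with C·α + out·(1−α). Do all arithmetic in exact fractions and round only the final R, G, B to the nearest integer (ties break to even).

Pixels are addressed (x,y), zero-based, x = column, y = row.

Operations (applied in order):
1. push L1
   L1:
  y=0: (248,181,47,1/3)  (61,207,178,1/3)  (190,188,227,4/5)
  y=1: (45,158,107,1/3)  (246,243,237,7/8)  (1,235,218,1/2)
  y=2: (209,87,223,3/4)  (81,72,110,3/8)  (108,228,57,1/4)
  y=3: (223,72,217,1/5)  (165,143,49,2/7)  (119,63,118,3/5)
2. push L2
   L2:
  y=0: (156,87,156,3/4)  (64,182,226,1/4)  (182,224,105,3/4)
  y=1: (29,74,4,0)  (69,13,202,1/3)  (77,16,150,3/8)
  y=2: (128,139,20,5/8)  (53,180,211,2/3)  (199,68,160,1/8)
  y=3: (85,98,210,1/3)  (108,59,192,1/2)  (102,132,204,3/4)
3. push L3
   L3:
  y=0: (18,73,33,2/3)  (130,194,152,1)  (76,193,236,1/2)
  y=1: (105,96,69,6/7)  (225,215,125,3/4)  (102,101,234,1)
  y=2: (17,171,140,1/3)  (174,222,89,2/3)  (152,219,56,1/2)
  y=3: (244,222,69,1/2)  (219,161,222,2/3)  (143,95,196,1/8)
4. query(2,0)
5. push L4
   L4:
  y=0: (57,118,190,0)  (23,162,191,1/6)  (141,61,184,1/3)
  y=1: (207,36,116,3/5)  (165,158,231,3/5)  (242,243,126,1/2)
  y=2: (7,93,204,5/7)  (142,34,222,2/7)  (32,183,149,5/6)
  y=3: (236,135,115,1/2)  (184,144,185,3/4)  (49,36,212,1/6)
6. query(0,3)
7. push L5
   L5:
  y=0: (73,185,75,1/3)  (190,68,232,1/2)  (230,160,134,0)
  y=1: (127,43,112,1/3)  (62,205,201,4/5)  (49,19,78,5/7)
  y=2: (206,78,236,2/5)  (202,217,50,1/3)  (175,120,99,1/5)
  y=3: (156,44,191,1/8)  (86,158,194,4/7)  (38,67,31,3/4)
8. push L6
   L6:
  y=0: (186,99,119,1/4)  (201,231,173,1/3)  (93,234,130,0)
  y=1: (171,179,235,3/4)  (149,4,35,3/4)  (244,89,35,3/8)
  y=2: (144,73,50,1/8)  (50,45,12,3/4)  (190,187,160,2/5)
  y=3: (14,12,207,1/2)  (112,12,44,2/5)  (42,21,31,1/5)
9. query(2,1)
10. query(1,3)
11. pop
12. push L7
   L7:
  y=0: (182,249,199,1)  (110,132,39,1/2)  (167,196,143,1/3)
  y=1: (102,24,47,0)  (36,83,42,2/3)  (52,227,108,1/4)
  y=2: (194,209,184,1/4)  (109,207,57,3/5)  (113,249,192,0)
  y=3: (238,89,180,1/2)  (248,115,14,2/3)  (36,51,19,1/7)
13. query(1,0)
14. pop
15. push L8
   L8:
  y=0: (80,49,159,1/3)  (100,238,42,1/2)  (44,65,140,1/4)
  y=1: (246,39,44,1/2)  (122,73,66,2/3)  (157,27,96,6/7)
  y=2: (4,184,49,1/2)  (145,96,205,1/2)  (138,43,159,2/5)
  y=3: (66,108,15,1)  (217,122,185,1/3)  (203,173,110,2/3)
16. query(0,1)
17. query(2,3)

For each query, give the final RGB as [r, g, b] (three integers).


query (2,0) [L1,L2,L3] — begin 0,0,0
+L1 (α=4/5) → [152, 752/5, 908/5]
+L2 (α=3/4) → [349/2, 1028/5, 2483/20]
+L3 (α=1/2) → [501/4, 1993/10, 7203/40]
→ [125, 199, 180]

(0,3) stack=L1,L2,L3,L4; from [0,0,0]:
+L1 (α=1/5) → [223/5, 72/5, 217/5]
+L2 (α=1/3) → [871/15, 634/15, 1484/15]
+L3 (α=1/2) → [4531/30, 1982/15, 2519/30]
+L4 (α=1/2) → [11611/60, 4007/30, 5969/60]
= [194, 134, 99]

(2,1) stack=L1,L2,L3,L4,L5,L6; from [0,0,0]:
after L1 α=1/2: [1/2, 235/2, 109]
after L2 α=3/8: [467/16, 1271/16, 995/8]
after L3 α=1: [102, 101, 234]
after L4 α=1/2: [172, 172, 180]
after L5 α=5/7: [589/7, 439/7, 750/7]
after L6 α=3/8: [8069/56, 508/7, 4485/56]
= [144, 73, 80]

at x=1,y=3 over L1,L2,L3,L4,L5,L6:
after L1 α=2/7: [330/7, 286/7, 14]
after L2 α=1/2: [543/7, 699/14, 103]
after L3 α=2/3: [1203/7, 5207/42, 547/3]
after L4 α=3/4: [5067/28, 23351/168, 553/3]
after L5 α=4/7: [24833/196, 58743/392, 1329/7]
after L6 α=2/5: [118403/980, 185637/1960, 4603/35]
= [121, 95, 132]

query (1,0) [L1,L2,L3,L4,L5,L7] — begin 0,0,0
L1 α=1/3: [61/3, 69, 178/3]
L2 α=1/4: [125/4, 389/4, 101]
L3 α=1: [130, 194, 152]
L4 α=1/6: [673/6, 566/3, 317/2]
L5 α=1/2: [1813/12, 385/3, 781/4]
L7 α=1/2: [3133/24, 781/6, 937/8]
= [131, 130, 117]

query (0,1) [L1,L2,L3,L4,L5,L8] — begin 0,0,0
L1 α=1/3: [15, 158/3, 107/3]
L2 α=0: [15, 158/3, 107/3]
L3 α=6/7: [645/7, 1886/21, 1349/21]
L4 α=3/5: [5637/35, 1208/21, 10006/105]
L5 α=1/3: [15719/105, 3319/63, 31772/315]
L8 α=1/2: [41549/210, 2888/63, 22816/315]
= [198, 46, 72]

(2,3) stack=L1,L2,L3,L4,L5,L8; from [0,0,0]:
L1 α=3/5: [357/5, 189/5, 354/5]
L2 α=3/4: [1887/20, 2169/20, 1707/10]
L3 α=1/8: [16069/160, 17083/160, 13909/80]
L4 α=1/6: [5879/64, 18235/192, 5767/32]
L5 α=3/4: [13175/256, 56827/768, 8743/128]
L8 α=2/3: [39037/256, 322555/2304, 12301/128]
= [152, 140, 96]


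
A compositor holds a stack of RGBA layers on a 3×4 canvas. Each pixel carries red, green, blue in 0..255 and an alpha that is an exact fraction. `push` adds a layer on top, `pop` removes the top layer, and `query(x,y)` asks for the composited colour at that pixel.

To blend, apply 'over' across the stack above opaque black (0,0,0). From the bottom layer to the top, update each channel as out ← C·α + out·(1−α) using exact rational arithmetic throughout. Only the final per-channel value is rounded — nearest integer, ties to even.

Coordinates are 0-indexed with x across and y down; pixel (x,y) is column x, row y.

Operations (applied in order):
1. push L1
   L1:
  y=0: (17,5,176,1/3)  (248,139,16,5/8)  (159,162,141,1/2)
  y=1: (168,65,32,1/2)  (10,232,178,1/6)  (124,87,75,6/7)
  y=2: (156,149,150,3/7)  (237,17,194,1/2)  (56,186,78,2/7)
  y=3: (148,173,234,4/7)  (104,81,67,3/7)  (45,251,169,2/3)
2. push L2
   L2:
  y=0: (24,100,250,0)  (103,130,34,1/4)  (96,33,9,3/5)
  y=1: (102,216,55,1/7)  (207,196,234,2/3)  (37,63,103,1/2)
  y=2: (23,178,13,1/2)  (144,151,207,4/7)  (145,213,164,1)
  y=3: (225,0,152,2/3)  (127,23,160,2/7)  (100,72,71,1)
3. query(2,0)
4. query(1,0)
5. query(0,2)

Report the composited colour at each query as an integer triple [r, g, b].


query (2,0) [L1,L2] — begin 0,0,0
+L1 (α=1/2) → [159/2, 81, 141/2]
+L2 (α=3/5) → [447/5, 261/5, 168/5]
rounded: [89, 52, 34]

at x=1,y=0 over L1,L2:
L1 α=5/8: [155, 695/8, 10]
L2 α=1/4: [142, 3125/32, 16]
→ [142, 98, 16]

at x=0,y=2 over L1,L2:
after L1 α=3/7: [468/7, 447/7, 450/7]
after L2 α=1/2: [629/14, 1693/14, 541/14]
→ [45, 121, 39]


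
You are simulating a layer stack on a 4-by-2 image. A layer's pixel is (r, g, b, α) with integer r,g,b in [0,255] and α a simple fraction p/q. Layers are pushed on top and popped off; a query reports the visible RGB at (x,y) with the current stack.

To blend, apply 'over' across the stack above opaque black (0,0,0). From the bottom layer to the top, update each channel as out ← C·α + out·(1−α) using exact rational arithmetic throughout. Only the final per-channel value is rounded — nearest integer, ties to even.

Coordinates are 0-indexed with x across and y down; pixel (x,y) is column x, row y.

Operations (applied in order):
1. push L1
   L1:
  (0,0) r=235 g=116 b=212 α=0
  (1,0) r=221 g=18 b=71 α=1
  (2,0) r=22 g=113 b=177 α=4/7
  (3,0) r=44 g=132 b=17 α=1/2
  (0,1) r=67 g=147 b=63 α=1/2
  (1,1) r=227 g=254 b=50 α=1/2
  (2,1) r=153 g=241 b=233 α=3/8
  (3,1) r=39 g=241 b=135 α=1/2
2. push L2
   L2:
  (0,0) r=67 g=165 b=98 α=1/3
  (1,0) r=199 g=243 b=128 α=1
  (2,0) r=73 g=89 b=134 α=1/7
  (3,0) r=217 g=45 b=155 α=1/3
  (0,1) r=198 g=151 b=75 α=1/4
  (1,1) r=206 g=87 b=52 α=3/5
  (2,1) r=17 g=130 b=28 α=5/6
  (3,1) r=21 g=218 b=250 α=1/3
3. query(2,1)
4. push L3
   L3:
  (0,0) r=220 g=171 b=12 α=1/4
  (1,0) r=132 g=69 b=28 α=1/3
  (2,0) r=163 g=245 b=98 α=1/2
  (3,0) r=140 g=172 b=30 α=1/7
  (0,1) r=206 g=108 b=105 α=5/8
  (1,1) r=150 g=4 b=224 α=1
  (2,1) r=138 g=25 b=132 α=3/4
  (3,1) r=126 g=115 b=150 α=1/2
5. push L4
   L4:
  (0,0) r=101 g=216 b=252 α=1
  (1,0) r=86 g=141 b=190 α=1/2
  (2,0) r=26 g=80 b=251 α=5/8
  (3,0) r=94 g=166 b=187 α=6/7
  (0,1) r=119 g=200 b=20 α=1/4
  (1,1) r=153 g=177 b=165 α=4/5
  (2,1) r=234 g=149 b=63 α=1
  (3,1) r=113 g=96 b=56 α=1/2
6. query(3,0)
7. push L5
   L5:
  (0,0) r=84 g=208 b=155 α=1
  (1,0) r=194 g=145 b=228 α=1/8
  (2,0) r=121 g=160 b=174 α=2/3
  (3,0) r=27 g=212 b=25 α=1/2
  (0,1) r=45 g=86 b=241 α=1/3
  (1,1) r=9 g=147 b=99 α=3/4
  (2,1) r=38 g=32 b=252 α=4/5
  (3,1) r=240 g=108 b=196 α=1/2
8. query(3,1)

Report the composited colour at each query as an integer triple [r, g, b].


query (2,1) [L1,L2] — begin 0,0,0
L1 α=3/8: [459/8, 723/8, 699/8]
L2 α=5/6: [1139/48, 5923/48, 1819/48]
→ [24, 123, 38]

at x=3,y=0 over L1,L2,L3,L4:
+L1 (α=1/2) → [22, 66, 17/2]
+L2 (α=1/3) → [87, 59, 172/3]
+L3 (α=1/7) → [662/7, 526/7, 374/7]
+L4 (α=6/7) → [4610/49, 7498/49, 8228/49]
rounded: [94, 153, 168]

query (3,1) [L1,L2,L3,L4,L5] — begin 0,0,0
+L1 (α=1/2) → [39/2, 241/2, 135/2]
+L2 (α=1/3) → [20, 153, 385/3]
+L3 (α=1/2) → [73, 134, 835/6]
+L4 (α=1/2) → [93, 115, 1171/12]
+L5 (α=1/2) → [333/2, 223/2, 3523/24]
rounded: [166, 112, 147]


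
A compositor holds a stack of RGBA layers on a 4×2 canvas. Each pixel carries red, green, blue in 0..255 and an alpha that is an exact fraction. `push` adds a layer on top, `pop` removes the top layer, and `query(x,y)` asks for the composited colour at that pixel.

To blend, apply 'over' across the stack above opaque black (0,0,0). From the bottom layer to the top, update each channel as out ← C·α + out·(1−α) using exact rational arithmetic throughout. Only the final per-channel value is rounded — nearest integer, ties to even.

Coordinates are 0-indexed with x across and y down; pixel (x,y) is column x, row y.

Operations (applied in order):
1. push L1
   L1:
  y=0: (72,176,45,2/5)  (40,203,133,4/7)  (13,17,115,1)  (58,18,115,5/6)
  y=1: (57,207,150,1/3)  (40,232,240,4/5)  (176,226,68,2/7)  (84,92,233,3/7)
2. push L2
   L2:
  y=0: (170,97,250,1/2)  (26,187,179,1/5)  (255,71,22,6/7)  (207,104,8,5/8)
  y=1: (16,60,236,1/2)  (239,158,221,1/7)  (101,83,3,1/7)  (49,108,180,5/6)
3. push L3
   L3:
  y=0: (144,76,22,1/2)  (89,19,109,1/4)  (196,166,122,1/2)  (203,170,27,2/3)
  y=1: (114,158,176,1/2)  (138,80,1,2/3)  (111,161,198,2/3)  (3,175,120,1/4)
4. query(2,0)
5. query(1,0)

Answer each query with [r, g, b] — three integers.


at x=2,y=0 over L1,L2,L3:
L1 α=1: [13, 17, 115]
L2 α=6/7: [1543/7, 443/7, 247/7]
L3 α=1/2: [2915/14, 1605/14, 1101/14]
→ [208, 115, 79]

query (1,0) [L1,L2,L3] — begin 0,0,0
+L1 (α=4/7) → [160/7, 116, 76]
+L2 (α=1/5) → [822/35, 651/5, 483/5]
+L3 (α=1/4) → [5581/140, 512/5, 997/10]
→ [40, 102, 100]


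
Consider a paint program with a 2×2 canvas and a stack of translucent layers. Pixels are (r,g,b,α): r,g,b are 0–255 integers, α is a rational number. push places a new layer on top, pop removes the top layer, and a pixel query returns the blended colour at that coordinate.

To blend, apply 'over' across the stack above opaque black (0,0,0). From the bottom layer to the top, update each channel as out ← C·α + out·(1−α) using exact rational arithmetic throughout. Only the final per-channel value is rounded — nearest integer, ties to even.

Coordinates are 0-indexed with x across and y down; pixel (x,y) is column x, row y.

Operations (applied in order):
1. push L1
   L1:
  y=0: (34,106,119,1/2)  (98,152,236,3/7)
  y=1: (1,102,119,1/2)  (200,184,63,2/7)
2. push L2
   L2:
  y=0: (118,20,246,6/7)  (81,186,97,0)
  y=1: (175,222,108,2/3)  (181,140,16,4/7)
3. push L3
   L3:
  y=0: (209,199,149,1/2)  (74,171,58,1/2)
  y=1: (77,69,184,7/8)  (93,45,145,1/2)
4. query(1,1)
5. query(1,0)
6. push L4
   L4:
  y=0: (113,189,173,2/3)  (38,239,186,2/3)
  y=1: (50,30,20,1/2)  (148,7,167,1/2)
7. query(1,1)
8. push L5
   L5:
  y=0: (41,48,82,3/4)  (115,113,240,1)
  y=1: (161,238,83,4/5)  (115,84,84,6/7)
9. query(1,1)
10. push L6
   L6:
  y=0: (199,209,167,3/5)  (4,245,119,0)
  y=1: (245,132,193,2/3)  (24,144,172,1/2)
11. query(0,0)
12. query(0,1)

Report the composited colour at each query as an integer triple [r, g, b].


query (1,1) [L1,L2,L3] — begin 0,0,0
+L1 (α=2/7) → [400/7, 368/7, 18]
+L2 (α=4/7) → [6268/49, 5024/49, 118/7]
+L3 (α=1/2) → [10825/98, 7229/98, 1133/14]
= [110, 74, 81]

at x=1,y=0 over L1,L2,L3:
+L1 (α=3/7) → [42, 456/7, 708/7]
+L2 (α=0) → [42, 456/7, 708/7]
+L3 (α=1/2) → [58, 1653/14, 557/7]
→ [58, 118, 80]

(1,1) stack=L1,L2,L3,L4; from [0,0,0]:
+L1 (α=2/7) → [400/7, 368/7, 18]
+L2 (α=4/7) → [6268/49, 5024/49, 118/7]
+L3 (α=1/2) → [10825/98, 7229/98, 1133/14]
+L4 (α=1/2) → [25329/196, 7915/196, 3471/28]
→ [129, 40, 124]

at x=1,y=1 over L1,L2,L3,L4,L5:
+L1 (α=2/7) → [400/7, 368/7, 18]
+L2 (α=4/7) → [6268/49, 5024/49, 118/7]
+L3 (α=1/2) → [10825/98, 7229/98, 1133/14]
+L4 (α=1/2) → [25329/196, 7915/196, 3471/28]
+L5 (α=6/7) → [160569/1372, 106699/1372, 17583/196]
rounded: [117, 78, 90]

at x=0,y=0 over L1,L2,L3,L4,L5,L6:
L1 α=1/2: [17, 53, 119/2]
L2 α=6/7: [725/7, 173/7, 3071/14]
L3 α=1/2: [1094/7, 783/7, 5157/28]
L4 α=2/3: [892/7, 1143/7, 14845/84]
L5 α=3/4: [1753/28, 2151/28, 35509/336]
L6 α=3/5: [10111/70, 10929/70, 119677/840]
→ [144, 156, 142]

(0,1) stack=L1,L2,L3,L4,L5,L6; from [0,0,0]:
L1 α=1/2: [1/2, 51, 119/2]
L2 α=2/3: [701/6, 165, 551/6]
L3 α=7/8: [3935/48, 81, 8279/48]
L4 α=1/2: [6335/96, 111/2, 9239/96]
L5 α=4/5: [68159/480, 403/2, 41111/480]
L6 α=2/3: [303359/1440, 931/6, 226391/1440]
rounded: [211, 155, 157]


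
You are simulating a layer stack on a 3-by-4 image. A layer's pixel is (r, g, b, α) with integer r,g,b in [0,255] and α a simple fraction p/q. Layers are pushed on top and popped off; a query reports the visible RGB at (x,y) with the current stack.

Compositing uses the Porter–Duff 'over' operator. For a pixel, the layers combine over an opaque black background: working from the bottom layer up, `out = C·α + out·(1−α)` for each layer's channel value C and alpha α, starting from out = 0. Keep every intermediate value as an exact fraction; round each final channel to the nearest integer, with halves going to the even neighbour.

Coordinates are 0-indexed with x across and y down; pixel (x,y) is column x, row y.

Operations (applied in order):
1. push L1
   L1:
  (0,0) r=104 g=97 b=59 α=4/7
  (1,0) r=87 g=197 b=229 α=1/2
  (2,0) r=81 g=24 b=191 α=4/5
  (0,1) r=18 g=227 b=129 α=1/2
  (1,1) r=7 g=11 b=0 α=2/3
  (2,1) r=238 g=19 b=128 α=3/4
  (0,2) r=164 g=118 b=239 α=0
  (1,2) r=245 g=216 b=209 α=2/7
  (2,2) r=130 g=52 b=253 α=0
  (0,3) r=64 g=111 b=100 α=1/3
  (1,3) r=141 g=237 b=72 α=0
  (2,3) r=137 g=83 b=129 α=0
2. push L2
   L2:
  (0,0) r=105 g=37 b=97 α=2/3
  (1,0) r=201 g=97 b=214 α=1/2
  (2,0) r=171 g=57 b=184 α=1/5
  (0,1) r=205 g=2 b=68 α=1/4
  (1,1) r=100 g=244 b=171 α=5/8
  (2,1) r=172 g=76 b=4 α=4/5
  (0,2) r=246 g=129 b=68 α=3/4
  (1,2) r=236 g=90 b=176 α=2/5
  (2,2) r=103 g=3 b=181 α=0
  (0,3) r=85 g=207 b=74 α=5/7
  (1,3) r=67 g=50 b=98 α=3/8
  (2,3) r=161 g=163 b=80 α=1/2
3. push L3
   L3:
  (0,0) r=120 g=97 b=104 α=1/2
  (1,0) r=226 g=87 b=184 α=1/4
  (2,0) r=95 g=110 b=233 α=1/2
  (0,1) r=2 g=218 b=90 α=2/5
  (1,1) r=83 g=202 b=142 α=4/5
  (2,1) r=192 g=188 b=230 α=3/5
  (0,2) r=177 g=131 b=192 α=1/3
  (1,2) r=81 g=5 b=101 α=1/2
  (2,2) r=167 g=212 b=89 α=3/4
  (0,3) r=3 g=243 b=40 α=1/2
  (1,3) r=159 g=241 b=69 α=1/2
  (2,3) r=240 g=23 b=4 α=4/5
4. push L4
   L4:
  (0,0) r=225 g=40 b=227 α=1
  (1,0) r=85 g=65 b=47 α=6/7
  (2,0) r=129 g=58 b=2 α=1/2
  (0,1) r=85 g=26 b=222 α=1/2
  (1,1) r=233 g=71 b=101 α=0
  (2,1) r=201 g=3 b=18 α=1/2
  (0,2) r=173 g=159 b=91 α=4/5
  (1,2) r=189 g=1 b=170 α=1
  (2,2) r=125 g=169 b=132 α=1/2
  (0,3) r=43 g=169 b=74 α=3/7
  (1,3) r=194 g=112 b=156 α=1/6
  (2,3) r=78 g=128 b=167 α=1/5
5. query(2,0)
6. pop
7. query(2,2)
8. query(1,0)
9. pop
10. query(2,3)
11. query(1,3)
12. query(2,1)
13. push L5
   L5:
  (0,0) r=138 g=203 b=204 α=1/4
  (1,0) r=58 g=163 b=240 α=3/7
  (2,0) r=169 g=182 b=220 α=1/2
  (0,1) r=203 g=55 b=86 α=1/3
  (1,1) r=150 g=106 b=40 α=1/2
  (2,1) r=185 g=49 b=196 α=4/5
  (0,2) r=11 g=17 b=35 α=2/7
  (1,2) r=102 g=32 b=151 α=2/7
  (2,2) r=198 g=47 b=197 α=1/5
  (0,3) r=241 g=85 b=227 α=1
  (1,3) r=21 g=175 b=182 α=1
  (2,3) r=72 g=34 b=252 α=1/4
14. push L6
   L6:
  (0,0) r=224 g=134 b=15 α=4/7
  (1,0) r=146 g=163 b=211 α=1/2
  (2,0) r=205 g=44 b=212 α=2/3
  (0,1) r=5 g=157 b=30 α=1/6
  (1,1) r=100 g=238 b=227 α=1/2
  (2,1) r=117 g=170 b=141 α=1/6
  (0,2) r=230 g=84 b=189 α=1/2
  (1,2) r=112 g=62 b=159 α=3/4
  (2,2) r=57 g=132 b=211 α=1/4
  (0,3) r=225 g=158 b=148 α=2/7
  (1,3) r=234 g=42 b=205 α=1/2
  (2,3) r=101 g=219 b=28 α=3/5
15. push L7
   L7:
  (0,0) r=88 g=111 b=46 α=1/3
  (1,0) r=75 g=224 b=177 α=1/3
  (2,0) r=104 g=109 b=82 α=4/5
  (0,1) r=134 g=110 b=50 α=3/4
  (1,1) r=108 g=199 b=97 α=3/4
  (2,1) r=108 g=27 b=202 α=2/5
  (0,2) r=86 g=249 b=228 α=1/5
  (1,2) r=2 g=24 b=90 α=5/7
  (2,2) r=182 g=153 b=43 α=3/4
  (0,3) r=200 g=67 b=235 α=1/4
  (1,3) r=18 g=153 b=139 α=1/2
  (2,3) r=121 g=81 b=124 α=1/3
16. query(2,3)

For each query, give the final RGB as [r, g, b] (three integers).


at x=2,y=0 over L1,L2,L3,L4:
+L1 (α=4/5) → [324/5, 96/5, 764/5]
+L2 (α=1/5) → [2151/25, 669/25, 3976/25]
+L3 (α=1/2) → [2263/25, 3419/50, 9801/50]
+L4 (α=1/2) → [2744/25, 6319/100, 9901/100]
= [110, 63, 99]

at x=2,y=2 over L1,L2,L3:
after L1 α=0: [0, 0, 0]
after L2 α=0: [0, 0, 0]
after L3 α=3/4: [501/4, 159, 267/4]
= [125, 159, 67]

(1,0) stack=L1,L2,L3; from [0,0,0]:
after L1 α=1/2: [87/2, 197/2, 229/2]
after L2 α=1/2: [489/4, 391/4, 657/4]
after L3 α=1/4: [2371/16, 1521/16, 2707/16]
rounded: [148, 95, 169]

at x=2,y=3 over L1,L2:
L1 α=0: [0, 0, 0]
L2 α=1/2: [161/2, 163/2, 40]
→ [80, 82, 40]

at x=1,y=3 over L1,L2:
+L1 (α=0) → [0, 0, 0]
+L2 (α=3/8) → [201/8, 75/4, 147/4]
→ [25, 19, 37]

at x=2,y=1 over L1,L2:
L1 α=3/4: [357/2, 57/4, 96]
L2 α=4/5: [1733/10, 1273/20, 112/5]
rounded: [173, 64, 22]

query (2,3) [L1,L2,L5,L6,L7] — begin 0,0,0
L1 α=0: [0, 0, 0]
L2 α=1/2: [161/2, 163/2, 40]
L5 α=1/4: [627/8, 557/8, 93]
L6 α=3/5: [1839/20, 637/4, 54]
L7 α=1/3: [3049/30, 799/6, 232/3]
→ [102, 133, 77]


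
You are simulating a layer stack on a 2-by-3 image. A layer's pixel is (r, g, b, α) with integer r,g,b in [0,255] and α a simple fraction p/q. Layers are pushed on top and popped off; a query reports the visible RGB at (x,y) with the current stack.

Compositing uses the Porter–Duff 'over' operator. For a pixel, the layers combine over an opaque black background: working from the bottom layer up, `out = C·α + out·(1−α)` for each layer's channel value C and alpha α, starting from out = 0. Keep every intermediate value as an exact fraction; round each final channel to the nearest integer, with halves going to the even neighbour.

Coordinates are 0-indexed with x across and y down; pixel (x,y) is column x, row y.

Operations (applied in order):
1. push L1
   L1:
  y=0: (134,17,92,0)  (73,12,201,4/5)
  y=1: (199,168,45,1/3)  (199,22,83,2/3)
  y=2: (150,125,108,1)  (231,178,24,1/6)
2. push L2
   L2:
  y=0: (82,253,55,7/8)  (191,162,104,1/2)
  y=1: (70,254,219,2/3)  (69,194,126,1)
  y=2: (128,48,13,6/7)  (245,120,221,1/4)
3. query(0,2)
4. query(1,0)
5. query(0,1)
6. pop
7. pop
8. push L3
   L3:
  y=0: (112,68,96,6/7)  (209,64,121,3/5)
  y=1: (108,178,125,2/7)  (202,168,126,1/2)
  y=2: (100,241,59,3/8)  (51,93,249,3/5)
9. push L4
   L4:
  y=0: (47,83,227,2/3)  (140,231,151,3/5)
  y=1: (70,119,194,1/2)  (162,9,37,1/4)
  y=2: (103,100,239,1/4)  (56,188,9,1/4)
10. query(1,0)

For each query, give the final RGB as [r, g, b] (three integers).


at x=0,y=2 over L1,L2:
L1 α=1: [150, 125, 108]
L2 α=6/7: [918/7, 59, 186/7]
= [131, 59, 27]

at x=1,y=0 over L1,L2:
+L1 (α=4/5) → [292/5, 48/5, 804/5]
+L2 (α=1/2) → [1247/10, 429/5, 662/5]
= [125, 86, 132]

(0,1) stack=L1,L2; from [0,0,0]:
+L1 (α=1/3) → [199/3, 56, 15]
+L2 (α=2/3) → [619/9, 188, 151]
= [69, 188, 151]

at x=1,y=0 over L3,L4:
after L3 α=3/5: [627/5, 192/5, 363/5]
after L4 α=3/5: [3354/25, 3849/25, 2991/25]
→ [134, 154, 120]


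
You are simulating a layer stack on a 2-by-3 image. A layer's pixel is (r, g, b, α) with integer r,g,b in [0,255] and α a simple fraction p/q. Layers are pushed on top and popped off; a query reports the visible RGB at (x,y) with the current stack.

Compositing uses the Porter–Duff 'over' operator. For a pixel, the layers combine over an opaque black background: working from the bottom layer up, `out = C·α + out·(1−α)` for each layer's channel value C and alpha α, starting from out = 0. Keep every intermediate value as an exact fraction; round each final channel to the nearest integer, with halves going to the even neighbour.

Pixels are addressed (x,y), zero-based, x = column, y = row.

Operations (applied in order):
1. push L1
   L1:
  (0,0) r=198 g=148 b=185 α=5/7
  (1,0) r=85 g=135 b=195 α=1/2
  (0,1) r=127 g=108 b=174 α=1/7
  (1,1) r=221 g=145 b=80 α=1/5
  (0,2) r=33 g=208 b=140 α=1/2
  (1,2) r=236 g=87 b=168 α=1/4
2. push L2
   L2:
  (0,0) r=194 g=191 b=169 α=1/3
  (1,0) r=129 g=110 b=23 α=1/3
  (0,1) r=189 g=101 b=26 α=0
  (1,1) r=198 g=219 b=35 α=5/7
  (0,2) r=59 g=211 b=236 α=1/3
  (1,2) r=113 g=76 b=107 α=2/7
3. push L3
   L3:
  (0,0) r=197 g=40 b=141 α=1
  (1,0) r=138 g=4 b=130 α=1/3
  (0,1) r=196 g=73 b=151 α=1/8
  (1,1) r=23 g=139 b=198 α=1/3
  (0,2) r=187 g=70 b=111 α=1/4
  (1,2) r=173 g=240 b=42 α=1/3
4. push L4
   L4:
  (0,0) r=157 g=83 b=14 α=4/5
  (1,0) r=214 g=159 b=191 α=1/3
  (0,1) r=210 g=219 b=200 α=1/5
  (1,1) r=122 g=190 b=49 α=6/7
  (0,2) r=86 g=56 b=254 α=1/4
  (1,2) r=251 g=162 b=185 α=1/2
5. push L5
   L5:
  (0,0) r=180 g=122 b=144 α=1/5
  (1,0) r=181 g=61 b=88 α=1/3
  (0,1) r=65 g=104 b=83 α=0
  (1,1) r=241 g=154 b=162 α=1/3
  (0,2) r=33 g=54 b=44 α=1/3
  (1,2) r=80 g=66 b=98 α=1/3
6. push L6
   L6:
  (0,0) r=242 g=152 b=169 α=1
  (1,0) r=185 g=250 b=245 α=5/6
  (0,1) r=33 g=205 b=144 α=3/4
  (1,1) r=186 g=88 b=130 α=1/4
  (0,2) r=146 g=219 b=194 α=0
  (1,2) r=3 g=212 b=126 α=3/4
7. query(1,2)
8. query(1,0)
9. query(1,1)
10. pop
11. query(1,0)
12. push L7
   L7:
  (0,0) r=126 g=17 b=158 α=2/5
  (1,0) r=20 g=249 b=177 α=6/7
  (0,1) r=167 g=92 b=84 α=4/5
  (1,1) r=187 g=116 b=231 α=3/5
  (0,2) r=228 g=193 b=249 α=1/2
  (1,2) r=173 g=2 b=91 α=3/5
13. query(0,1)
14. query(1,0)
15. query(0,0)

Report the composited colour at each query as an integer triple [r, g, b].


at x=1,y=2 over L1,L2,L3,L4,L5,L6:
L1 α=1/4: [59, 87/4, 42]
L2 α=2/7: [521/7, 149/4, 424/7]
L3 α=1/3: [751/7, 629/6, 1142/21]
L4 α=1/2: [1254/7, 1601/12, 5027/42]
L5 α=1/3: [3068/21, 1997/18, 7085/63]
L6 α=3/4: [3257/84, 13445/72, 30899/252]
= [39, 187, 123]

at x=1,y=0 over L1,L2,L3,L4,L5,L6:
after L1 α=1/2: [85/2, 135/2, 195/2]
after L2 α=1/3: [214/3, 245/3, 218/3]
after L3 α=1/3: [842/9, 502/9, 826/9]
after L4 α=1/3: [3610/27, 2435/27, 3371/27]
after L5 α=1/3: [12107/81, 6517/81, 9118/81]
after L6 α=5/6: [43516/243, 107767/486, 108343/486]
rounded: [179, 222, 223]

at x=1,y=1 over L1,L2,L3,L4,L5,L6:
after L1 α=1/5: [221/5, 29, 16]
after L2 α=5/7: [5392/35, 1153/7, 207/7]
after L3 α=1/3: [3863/35, 1093/7, 600/7]
after L4 α=6/7: [29483/245, 9073/49, 2658/49]
after L5 α=1/3: [39337/245, 8564/49, 4418/49]
after L6 α=1/4: [163581/980, 7501/49, 4906/49]
= [167, 153, 100]

at x=1,y=0 over L1,L2,L3,L4,L5:
L1 α=1/2: [85/2, 135/2, 195/2]
L2 α=1/3: [214/3, 245/3, 218/3]
L3 α=1/3: [842/9, 502/9, 826/9]
L4 α=1/3: [3610/27, 2435/27, 3371/27]
L5 α=1/3: [12107/81, 6517/81, 9118/81]
rounded: [149, 80, 113]

query (0,1) [L1,L2,L3,L4,L5,L7] — begin 0,0,0
+L1 (α=1/7) → [127/7, 108/7, 174/7]
+L2 (α=0) → [127/7, 108/7, 174/7]
+L3 (α=1/8) → [323/8, 181/8, 325/8]
+L4 (α=1/5) → [743/10, 619/10, 145/2]
+L5 (α=0) → [743/10, 619/10, 145/2]
+L7 (α=4/5) → [7423/50, 4299/50, 817/10]
→ [148, 86, 82]

at x=1,y=0 over L1,L2,L3,L4,L5,L7:
+L1 (α=1/2) → [85/2, 135/2, 195/2]
+L2 (α=1/3) → [214/3, 245/3, 218/3]
+L3 (α=1/3) → [842/9, 502/9, 826/9]
+L4 (α=1/3) → [3610/27, 2435/27, 3371/27]
+L5 (α=1/3) → [12107/81, 6517/81, 9118/81]
+L7 (α=6/7) → [21827/567, 127531/567, 95140/567]
rounded: [38, 225, 168]

at x=0,y=0 over L1,L2,L3,L4,L5,L7:
L1 α=5/7: [990/7, 740/7, 925/7]
L2 α=1/3: [3338/21, 939/7, 1011/7]
L3 α=1: [197, 40, 141]
L4 α=4/5: [165, 372/5, 197/5]
L5 α=1/5: [168, 2098/25, 1508/25]
L7 α=2/5: [756/5, 7144/125, 12424/125]
rounded: [151, 57, 99]


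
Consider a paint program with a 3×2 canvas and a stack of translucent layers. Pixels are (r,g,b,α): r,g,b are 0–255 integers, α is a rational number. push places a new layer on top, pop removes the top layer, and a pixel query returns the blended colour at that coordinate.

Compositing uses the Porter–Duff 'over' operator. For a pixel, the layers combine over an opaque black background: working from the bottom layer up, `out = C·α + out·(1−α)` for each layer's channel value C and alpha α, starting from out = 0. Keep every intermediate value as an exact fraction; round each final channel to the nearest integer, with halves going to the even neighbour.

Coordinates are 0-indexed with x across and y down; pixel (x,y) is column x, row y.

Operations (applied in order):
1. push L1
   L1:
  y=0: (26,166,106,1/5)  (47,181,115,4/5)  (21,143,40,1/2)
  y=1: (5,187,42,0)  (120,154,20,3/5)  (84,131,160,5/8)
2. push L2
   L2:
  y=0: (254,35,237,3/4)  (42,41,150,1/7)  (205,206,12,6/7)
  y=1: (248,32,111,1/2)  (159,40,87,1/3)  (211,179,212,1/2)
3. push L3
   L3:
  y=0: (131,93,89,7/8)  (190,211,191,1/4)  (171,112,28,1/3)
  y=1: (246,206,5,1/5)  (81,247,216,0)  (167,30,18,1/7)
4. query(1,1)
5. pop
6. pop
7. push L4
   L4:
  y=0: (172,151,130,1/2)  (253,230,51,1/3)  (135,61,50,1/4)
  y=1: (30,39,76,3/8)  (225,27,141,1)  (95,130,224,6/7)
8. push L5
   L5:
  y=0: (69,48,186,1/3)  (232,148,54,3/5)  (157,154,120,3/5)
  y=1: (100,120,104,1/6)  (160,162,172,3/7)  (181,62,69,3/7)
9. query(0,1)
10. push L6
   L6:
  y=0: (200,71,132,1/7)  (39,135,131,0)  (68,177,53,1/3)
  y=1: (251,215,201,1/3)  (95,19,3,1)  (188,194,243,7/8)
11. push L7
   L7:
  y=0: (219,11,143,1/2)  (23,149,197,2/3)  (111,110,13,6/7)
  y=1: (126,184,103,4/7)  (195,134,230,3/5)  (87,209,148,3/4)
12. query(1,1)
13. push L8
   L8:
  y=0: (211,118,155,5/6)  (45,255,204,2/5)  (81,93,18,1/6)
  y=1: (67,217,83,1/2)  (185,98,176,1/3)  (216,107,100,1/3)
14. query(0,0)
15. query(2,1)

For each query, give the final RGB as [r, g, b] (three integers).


at x=1,y=1 over L1,L2,L3:
after L1 α=3/5: [72, 462/5, 12]
after L2 α=1/3: [101, 1124/15, 37]
after L3 α=0: [101, 1124/15, 37]
= [101, 75, 37]

(0,1) stack=L1,L4,L5; from [0,0,0]:
L1 α=0: [0, 0, 0]
L4 α=3/8: [45/4, 117/8, 57/2]
L5 α=1/6: [625/24, 515/16, 493/12]
rounded: [26, 32, 41]

(1,1) stack=L1,L4,L5,L6,L7; from [0,0,0]:
after L1 α=3/5: [72, 462/5, 12]
after L4 α=1: [225, 27, 141]
after L5 α=3/7: [1380/7, 594/7, 1080/7]
after L6 α=1: [95, 19, 3]
after L7 α=3/5: [155, 88, 696/5]
→ [155, 88, 139]

(0,0) stack=L1,L4,L5,L6,L7,L8; from [0,0,0]:
L1 α=1/5: [26/5, 166/5, 106/5]
L4 α=1/2: [443/5, 921/10, 378/5]
L5 α=1/3: [1231/15, 387/5, 562/5]
L6 α=1/7: [3462/35, 2677/35, 576/5]
L7 α=1/2: [11127/70, 1531/35, 1291/10]
L8 α=5/6: [84977/420, 22181/210, 9041/60]
rounded: [202, 106, 151]

query (2,1) [L1,L4,L5,L6,L7,L8] — begin 0,0,0
after L1 α=5/8: [105/2, 655/8, 100]
after L4 α=6/7: [1245/14, 985/8, 1444/7]
after L5 α=3/7: [6291/49, 1357/14, 7225/49]
after L6 α=7/8: [70775/392, 20369/112, 45287/196]
after L7 α=3/4: [173087/1568, 90593/448, 132311/784]
after L8 α=1/3: [342431/2352, 38187/224, 171511/1176]
= [146, 170, 146]


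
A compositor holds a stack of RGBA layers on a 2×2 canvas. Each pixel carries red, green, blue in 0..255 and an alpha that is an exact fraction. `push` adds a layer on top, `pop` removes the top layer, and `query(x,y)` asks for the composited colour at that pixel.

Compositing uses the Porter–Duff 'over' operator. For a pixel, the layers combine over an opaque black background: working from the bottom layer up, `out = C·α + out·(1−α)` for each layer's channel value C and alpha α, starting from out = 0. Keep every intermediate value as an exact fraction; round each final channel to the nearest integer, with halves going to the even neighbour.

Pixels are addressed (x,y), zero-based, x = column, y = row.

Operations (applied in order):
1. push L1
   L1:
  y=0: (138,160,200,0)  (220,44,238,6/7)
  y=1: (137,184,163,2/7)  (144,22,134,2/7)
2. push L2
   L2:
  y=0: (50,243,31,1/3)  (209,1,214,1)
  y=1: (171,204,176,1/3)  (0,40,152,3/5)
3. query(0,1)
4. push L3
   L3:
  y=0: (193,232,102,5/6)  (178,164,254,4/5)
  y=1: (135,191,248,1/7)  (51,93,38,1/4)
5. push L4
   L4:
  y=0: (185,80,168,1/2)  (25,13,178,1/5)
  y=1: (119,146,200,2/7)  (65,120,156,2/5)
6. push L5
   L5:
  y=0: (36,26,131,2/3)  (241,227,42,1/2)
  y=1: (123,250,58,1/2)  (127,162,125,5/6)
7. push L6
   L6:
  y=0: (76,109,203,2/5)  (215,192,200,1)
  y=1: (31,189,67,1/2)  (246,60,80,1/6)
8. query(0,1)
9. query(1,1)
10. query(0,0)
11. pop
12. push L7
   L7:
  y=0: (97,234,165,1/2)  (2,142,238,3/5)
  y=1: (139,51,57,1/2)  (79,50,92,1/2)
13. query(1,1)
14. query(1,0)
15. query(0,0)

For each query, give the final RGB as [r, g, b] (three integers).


at x=0,y=1 over L1,L2:
+L1 (α=2/7) → [274/7, 368/7, 326/7]
+L2 (α=1/3) → [1745/21, 2164/21, 628/7]
rounded: [83, 103, 90]

(0,1) stack=L1,L2,L3,L4,L5,L6; from [0,0,0]:
+L1 (α=2/7) → [274/7, 368/7, 326/7]
+L2 (α=1/3) → [1745/21, 2164/21, 628/7]
+L3 (α=1/7) → [4435/49, 5665/49, 5504/49]
+L4 (α=2/7) → [33837/343, 42633/343, 47120/343]
+L5 (α=1/2) → [38013/343, 128383/686, 33507/343]
+L6 (α=1/2) → [24323/343, 258037/1372, 28244/343]
→ [71, 188, 82]

(1,1) stack=L1,L2,L3,L4,L5,L6; from [0,0,0]:
after L1 α=2/7: [288/7, 44/7, 268/7]
after L2 α=3/5: [576/35, 928/35, 3728/35]
after L3 α=1/4: [3513/140, 6039/140, 6257/70]
after L4 α=2/5: [28739/700, 51717/700, 40611/350]
after L5 α=5/6: [473239/4200, 206239/1400, 259361/2100]
after L6 α=1/6: [679879/5040, 223039/1680, 292961/2520]
→ [135, 133, 116]

(0,0) stack=L1,L2,L3,L4,L5,L6; from [0,0,0]:
after L1 α=0: [0, 0, 0]
after L2 α=1/3: [50/3, 81, 31/3]
after L3 α=5/6: [2945/18, 1241/6, 1561/18]
after L4 α=1/2: [6275/36, 1721/12, 4585/36]
after L5 α=2/3: [8867/108, 2345/36, 14017/108]
after L6 α=2/5: [14339/180, 4961/60, 28633/180]
rounded: [80, 83, 159]

(1,1) stack=L1,L2,L3,L4,L5,L7; from [0,0,0]:
+L1 (α=2/7) → [288/7, 44/7, 268/7]
+L2 (α=3/5) → [576/35, 928/35, 3728/35]
+L3 (α=1/4) → [3513/140, 6039/140, 6257/70]
+L4 (α=2/5) → [28739/700, 51717/700, 40611/350]
+L5 (α=5/6) → [473239/4200, 206239/1400, 259361/2100]
+L7 (α=1/2) → [805039/8400, 276239/2800, 452561/4200]
→ [96, 99, 108]

at x=1,y=0 over L1,L2,L3,L4,L5,L7:
L1 α=6/7: [1320/7, 264/7, 204]
L2 α=1: [209, 1, 214]
L3 α=4/5: [921/5, 657/5, 246]
L4 α=1/5: [3809/25, 2693/25, 1162/5]
L5 α=1/2: [4917/25, 4184/25, 686/5]
L7 α=3/5: [9984/125, 19018/125, 4942/25]
rounded: [80, 152, 198]

(0,0) stack=L1,L2,L3,L4,L5,L7; from [0,0,0]:
+L1 (α=0) → [0, 0, 0]
+L2 (α=1/3) → [50/3, 81, 31/3]
+L3 (α=5/6) → [2945/18, 1241/6, 1561/18]
+L4 (α=1/2) → [6275/36, 1721/12, 4585/36]
+L5 (α=2/3) → [8867/108, 2345/36, 14017/108]
+L7 (α=1/2) → [19343/216, 10769/72, 31837/216]
= [90, 150, 147]


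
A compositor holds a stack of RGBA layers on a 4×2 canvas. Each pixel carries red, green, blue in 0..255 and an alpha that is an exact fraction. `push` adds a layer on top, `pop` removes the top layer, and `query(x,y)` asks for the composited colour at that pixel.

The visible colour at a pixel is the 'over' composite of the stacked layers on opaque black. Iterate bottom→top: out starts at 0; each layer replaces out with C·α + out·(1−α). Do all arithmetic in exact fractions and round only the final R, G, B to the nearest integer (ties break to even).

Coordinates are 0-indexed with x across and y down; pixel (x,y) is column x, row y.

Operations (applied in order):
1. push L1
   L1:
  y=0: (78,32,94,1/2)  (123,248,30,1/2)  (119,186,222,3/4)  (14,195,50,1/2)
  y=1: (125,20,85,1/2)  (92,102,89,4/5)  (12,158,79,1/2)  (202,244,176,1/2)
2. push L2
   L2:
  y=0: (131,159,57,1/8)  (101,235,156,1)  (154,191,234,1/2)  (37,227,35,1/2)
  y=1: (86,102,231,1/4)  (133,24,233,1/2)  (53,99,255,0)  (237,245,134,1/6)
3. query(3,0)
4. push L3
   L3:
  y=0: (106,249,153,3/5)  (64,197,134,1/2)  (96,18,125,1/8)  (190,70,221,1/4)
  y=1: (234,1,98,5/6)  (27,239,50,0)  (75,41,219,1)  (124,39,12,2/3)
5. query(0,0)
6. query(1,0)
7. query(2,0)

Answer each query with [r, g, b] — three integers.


query (3,0) [L1,L2] — begin 0,0,0
after L1 α=1/2: [7, 195/2, 25]
after L2 α=1/2: [22, 649/4, 30]
→ [22, 162, 30]

(0,0) stack=L1,L2,L3; from [0,0,0]:
after L1 α=1/2: [39, 16, 47]
after L2 α=1/8: [101/2, 271/8, 193/4]
after L3 α=3/5: [419/5, 3259/20, 1111/10]
= [84, 163, 111]

query (1,0) [L1,L2,L3] — begin 0,0,0
+L1 (α=1/2) → [123/2, 124, 15]
+L2 (α=1) → [101, 235, 156]
+L3 (α=1/2) → [165/2, 216, 145]
rounded: [82, 216, 145]

query (2,0) [L1,L2,L3] — begin 0,0,0
L1 α=3/4: [357/4, 279/2, 333/2]
L2 α=1/2: [973/8, 661/4, 801/4]
L3 α=1/8: [7579/64, 4699/32, 6107/32]
rounded: [118, 147, 191]


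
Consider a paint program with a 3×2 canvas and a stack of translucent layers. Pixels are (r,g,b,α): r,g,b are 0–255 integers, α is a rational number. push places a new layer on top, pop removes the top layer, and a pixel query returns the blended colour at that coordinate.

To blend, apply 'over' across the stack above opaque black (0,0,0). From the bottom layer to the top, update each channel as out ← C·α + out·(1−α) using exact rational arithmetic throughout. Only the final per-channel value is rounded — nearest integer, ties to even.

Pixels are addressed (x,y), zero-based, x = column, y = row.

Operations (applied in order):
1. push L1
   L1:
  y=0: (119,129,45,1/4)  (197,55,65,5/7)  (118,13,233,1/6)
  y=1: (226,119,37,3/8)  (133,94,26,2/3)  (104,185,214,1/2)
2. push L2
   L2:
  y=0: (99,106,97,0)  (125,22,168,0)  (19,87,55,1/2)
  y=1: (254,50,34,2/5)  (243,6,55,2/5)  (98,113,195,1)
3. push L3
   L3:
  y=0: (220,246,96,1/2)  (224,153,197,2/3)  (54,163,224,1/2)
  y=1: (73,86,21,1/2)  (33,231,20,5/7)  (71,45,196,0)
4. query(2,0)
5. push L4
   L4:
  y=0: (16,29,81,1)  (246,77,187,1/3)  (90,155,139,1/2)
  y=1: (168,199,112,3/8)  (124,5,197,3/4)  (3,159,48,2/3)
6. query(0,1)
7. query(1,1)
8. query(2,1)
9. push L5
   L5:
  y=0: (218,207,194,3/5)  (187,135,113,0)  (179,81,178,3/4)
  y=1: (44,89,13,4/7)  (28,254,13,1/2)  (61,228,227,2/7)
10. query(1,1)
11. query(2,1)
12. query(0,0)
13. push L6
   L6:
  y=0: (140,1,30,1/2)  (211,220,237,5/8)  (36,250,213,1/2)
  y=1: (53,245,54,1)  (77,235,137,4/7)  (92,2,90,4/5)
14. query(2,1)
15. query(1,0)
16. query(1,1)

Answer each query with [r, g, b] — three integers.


(2,0) stack=L1,L2,L3; from [0,0,0]:
+L1 (α=1/6) → [59/3, 13/6, 233/6]
+L2 (α=1/2) → [58/3, 535/12, 563/12]
+L3 (α=1/2) → [110/3, 2491/24, 3251/24]
= [37, 104, 135]

query (0,1) [L1,L2,L3,L4] — begin 0,0,0
+L1 (α=3/8) → [339/4, 357/8, 111/8]
+L2 (α=2/5) → [3049/20, 1871/40, 877/40]
+L3 (α=1/2) → [4509/40, 5311/80, 1717/80]
+L4 (α=3/8) → [8541/64, 14863/128, 7093/128]
= [133, 116, 55]

query (1,1) [L1,L2,L3,L4] — begin 0,0,0
+L1 (α=2/3) → [266/3, 188/3, 52/3]
+L2 (α=2/5) → [752/5, 40, 162/5]
+L3 (α=5/7) → [2329/35, 1235/7, 824/35]
+L4 (α=3/4) → [15349/140, 335/7, 21509/140]
→ [110, 48, 154]

at x=2,y=1 over L1,L2,L3,L4:
after L1 α=1/2: [52, 185/2, 107]
after L2 α=1: [98, 113, 195]
after L3 α=0: [98, 113, 195]
after L4 α=2/3: [104/3, 431/3, 97]
= [35, 144, 97]

(1,1) stack=L1,L2,L3,L4,L5; from [0,0,0]:
L1 α=2/3: [266/3, 188/3, 52/3]
L2 α=2/5: [752/5, 40, 162/5]
L3 α=5/7: [2329/35, 1235/7, 824/35]
L4 α=3/4: [15349/140, 335/7, 21509/140]
L5 α=1/2: [19269/280, 2113/14, 23329/280]
rounded: [69, 151, 83]

(2,1) stack=L1,L2,L3,L4,L5; from [0,0,0]:
+L1 (α=1/2) → [52, 185/2, 107]
+L2 (α=1) → [98, 113, 195]
+L3 (α=0) → [98, 113, 195]
+L4 (α=2/3) → [104/3, 431/3, 97]
+L5 (α=2/7) → [886/21, 3523/21, 939/7]
rounded: [42, 168, 134]

query (0,0) [L1,L2,L3,L4,L5] — begin 0,0,0
+L1 (α=1/4) → [119/4, 129/4, 45/4]
+L2 (α=0) → [119/4, 129/4, 45/4]
+L3 (α=1/2) → [999/8, 1113/8, 429/8]
+L4 (α=1) → [16, 29, 81]
+L5 (α=3/5) → [686/5, 679/5, 744/5]
rounded: [137, 136, 149]

query (2,1) [L1,L2,L3,L4,L5,L6] — begin 0,0,0
after L1 α=1/2: [52, 185/2, 107]
after L2 α=1: [98, 113, 195]
after L3 α=0: [98, 113, 195]
after L4 α=2/3: [104/3, 431/3, 97]
after L5 α=2/7: [886/21, 3523/21, 939/7]
after L6 α=4/5: [8614/105, 3691/105, 3459/35]
→ [82, 35, 99]

at x=1,y=0 over L1,L2,L3,L4,L5,L6:
L1 α=5/7: [985/7, 275/7, 325/7]
L2 α=0: [985/7, 275/7, 325/7]
L3 α=2/3: [4121/21, 2417/21, 3083/21]
L4 α=1/3: [13408/63, 6451/63, 10093/63]
L5 α=0: [13408/63, 6451/63, 10093/63]
L6 α=5/8: [35563/168, 29551/168, 17489/84]
→ [212, 176, 208]

(1,1) stack=L1,L2,L3,L4,L5,L6; from [0,0,0]:
+L1 (α=2/3) → [266/3, 188/3, 52/3]
+L2 (α=2/5) → [752/5, 40, 162/5]
+L3 (α=5/7) → [2329/35, 1235/7, 824/35]
+L4 (α=3/4) → [15349/140, 335/7, 21509/140]
+L5 (α=1/2) → [19269/280, 2113/14, 23329/280]
+L6 (α=4/7) → [144047/1960, 19499/98, 223427/1960]
rounded: [73, 199, 114]
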